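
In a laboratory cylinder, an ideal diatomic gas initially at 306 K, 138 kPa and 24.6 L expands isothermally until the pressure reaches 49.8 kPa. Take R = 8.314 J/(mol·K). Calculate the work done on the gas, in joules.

n = P₁V₁/(RT₁) = 138×24.6/(8.314×306) = 1.33 mol.
Isothermal: T stays 306 K; PV = const ⇒ V₂ = 68.2 L, P₂ = 49.8 kPa.
W = nRT ln(V₂/V₁) = 1.33×8.314×306×ln(2.77) = 3460 J.
Work done on the gas = −W_by = -3460 J.

-3460 J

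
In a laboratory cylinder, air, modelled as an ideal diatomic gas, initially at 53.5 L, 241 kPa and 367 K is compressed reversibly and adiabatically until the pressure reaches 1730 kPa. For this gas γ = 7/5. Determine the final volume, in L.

13.1 L

Adiabatic: T₂/T₁ = (P₂/P₁)^((γ−1)/γ) ⇒ T₂ = 367×(7.18)^0.286 = 645 K; V₂ = 13.1 L.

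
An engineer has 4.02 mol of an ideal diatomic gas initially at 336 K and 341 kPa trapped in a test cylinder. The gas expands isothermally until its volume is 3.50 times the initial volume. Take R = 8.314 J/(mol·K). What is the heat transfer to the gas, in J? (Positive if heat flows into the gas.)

V₁ = nRT₁/P₁ = 4.02×8.314×336/341 = 32.9 L.
Isothermal: T stays 336 K; PV = const ⇒ V₂ = 115 L, P₂ = 97.4 kPa.
ΔU = 0 (ideal gas, T constant).
W = nRT ln(V₂/V₁) = 4.02×8.314×336×ln(3.50) = 14100 J.
Q = ΔU + W = 14100 J.

14100 J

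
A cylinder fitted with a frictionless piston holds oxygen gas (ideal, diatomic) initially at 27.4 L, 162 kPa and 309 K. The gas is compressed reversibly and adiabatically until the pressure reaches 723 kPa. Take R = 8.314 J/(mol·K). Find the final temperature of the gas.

474 K

Adiabatic: T₂/T₁ = (P₂/P₁)^((γ−1)/γ) ⇒ T₂ = 309×(4.46)^0.286 = 474 K; V₂ = 9.41 L.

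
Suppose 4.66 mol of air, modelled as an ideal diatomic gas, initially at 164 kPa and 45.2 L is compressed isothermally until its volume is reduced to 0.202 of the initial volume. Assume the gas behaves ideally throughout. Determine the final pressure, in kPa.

T₁ = P₁V₁/(nR) = 164×45.2/(4.66×8.314) = 191 K.
Isothermal: T stays 191 K; PV = const ⇒ V₂ = 9.13 L, P₂ = 812 kPa.

812 kPa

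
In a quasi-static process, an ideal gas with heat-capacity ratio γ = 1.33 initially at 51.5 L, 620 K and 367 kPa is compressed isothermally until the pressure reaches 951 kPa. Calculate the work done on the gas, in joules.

n = P₁V₁/(RT₁) = 367×51.5/(8.314×620) = 3.67 mol.
Isothermal: T stays 620 K; PV = const ⇒ V₂ = 19.9 L, P₂ = 951 kPa.
W = nRT ln(V₂/V₁) = 3.67×8.314×620×ln(0.386) = -18000 J.
Work done on the gas = −W_by = 18000 J.

18000 J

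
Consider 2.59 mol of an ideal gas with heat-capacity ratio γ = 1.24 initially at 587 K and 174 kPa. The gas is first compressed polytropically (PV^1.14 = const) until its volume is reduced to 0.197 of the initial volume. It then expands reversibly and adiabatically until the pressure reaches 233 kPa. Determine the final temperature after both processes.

V₁ = nRT₁/P₁ = 2.59×8.314×587/174 = 72.6 L.
Step 1 — Polytropic n=1.14: T₂ = T₁(V₁/V₂)^(n−1) = 587×(5.08)^0.14 = 737 K; P₂ = P₁(V₁/V₂)^n = 1110 kPa.
W = (P₁V₁−P₂V₂)/(n−1) = (174×72.6−1110×14.3)/0.14 = -23100 J.
ΔU = nCvΔT = 2.59×34.6×(737−587) = 13400 J.
Q = ΔU + W = -9610 J.
State after step 1: P = 1110 kPa, V = 14.3 L, T = 737 K.
Step 2 — Adiabatic: T₂/T₁ = (P₂/P₁)^((γ−1)/γ) ⇒ T₂ = 737×(0.210)^0.194 = 545 K; V₂ = 50.4 L.
ΔU = nCvΔT = 2.59×34.6×(545−737) = -17200 J.
Q = 0 for an adiabatic process, so W = −ΔU = 17200 J.
Net over both steps: W = -5830 J, Q = -9610 J, ΔU = -3780 J.

545 K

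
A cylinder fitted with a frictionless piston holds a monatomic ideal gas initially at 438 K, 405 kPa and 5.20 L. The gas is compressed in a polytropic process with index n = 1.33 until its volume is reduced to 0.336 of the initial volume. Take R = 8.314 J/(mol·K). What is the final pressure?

1730 kPa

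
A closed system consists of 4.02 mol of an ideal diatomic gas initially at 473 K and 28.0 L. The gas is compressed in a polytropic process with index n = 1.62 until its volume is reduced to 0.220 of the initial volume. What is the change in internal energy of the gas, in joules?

61500 J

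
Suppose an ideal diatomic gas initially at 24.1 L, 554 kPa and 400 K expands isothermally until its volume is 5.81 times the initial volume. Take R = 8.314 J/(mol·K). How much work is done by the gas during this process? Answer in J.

n = P₁V₁/(RT₁) = 554×24.1/(8.314×400) = 4.01 mol.
Isothermal: T stays 400 K; PV = const ⇒ V₂ = 140 L, P₂ = 95.4 kPa.
W = nRT ln(V₂/V₁) = 4.01×8.314×400×ln(5.81) = 23500 J.

23500 J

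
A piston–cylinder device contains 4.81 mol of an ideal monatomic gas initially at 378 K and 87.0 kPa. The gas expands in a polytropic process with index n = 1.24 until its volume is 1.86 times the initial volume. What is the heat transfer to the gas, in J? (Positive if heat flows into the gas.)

5580 J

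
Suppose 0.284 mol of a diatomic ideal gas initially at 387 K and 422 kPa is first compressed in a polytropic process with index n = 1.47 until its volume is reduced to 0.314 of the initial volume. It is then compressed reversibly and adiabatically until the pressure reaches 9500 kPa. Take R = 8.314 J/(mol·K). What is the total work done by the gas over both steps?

-3360 J

V₁ = nRT₁/P₁ = 0.284×8.314×387/422 = 2.17 L.
Step 1 — Polytropic n=1.47: T₂ = T₁(V₁/V₂)^(n−1) = 387×(3.18)^0.47 = 667 K; P₂ = P₁(V₁/V₂)^n = 2320 kPa.
W = (P₁V₁−P₂V₂)/(n−1) = (422×2.17−2320×0.680)/0.47 = -1410 J.
ΔU = nCvΔT = 0.284×20.8×(667−387) = 1650 J.
Q = ΔU + W = 246 J.
State after step 1: P = 2320 kPa, V = 0.680 L, T = 667 K.
Step 2 — Adiabatic: T₂/T₁ = (P₂/P₁)^((γ−1)/γ) ⇒ T₂ = 667×(4.10)^0.286 = 998 K; V₂ = 0.248 L.
ΔU = nCvΔT = 0.284×20.8×(998−667) = 1960 J.
Q = 0 for an adiabatic process, so W = −ΔU = -1960 J.
Net over both steps: W = -3360 J, Q = 246 J, ΔU = 3610 J.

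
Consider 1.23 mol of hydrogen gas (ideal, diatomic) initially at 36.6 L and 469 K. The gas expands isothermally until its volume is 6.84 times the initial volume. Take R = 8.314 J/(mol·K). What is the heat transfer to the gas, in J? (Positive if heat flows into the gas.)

P₁ = nRT₁/V₁ = 1.23×8.314×469/36.6 = 131 kPa.
Isothermal: T stays 469 K; PV = const ⇒ V₂ = 250 L, P₂ = 19.2 kPa.
ΔU = 0 (ideal gas, T constant).
W = nRT ln(V₂/V₁) = 1.23×8.314×469×ln(6.84) = 9220 J.
Q = ΔU + W = 9220 J.

9220 J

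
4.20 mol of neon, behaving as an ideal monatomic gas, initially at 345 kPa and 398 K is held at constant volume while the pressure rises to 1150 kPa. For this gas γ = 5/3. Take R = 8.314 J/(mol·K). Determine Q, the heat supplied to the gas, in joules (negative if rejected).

V₁ = nRT₁/P₁ = 4.20×8.314×398/345 = 40.3 L.
Isochoric: V stays 40.3 L; P/T = const ⇒ T₂ = 1330 K, P₂ = 1150 kPa.
W = 0 (no volume change).
ΔU = nCvΔT = 4.20×12.5×(1330−398) = 48600 J.
Q = ΔU = 48600 J.

48600 J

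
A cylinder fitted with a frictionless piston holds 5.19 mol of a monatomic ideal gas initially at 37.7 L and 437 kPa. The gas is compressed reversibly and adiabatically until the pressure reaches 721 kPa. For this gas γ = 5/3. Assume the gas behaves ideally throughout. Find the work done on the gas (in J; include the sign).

5480 J

T₁ = P₁V₁/(nR) = 437×37.7/(5.19×8.314) = 382 K.
Adiabatic: T₂/T₁ = (P₂/P₁)^((γ−1)/γ) ⇒ T₂ = 382×(1.65)^0.400 = 466 K; V₂ = 27.9 L.
ΔU = nCvΔT = 5.19×12.5×(466−382) = 5480 J.
Q = 0 for an adiabatic process, so W = −ΔU = -5480 J.
Work done on the gas = −W_by = 5480 J.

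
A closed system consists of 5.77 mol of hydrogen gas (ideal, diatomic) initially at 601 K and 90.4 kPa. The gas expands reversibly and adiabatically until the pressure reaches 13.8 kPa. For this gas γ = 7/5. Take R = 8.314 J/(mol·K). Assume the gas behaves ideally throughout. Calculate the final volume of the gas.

1220 L

V₁ = nRT₁/P₁ = 5.77×8.314×601/90.4 = 319 L.
Adiabatic: T₂/T₁ = (P₂/P₁)^((γ−1)/γ) ⇒ T₂ = 601×(0.153)^0.286 = 351 K; V₂ = 1220 L.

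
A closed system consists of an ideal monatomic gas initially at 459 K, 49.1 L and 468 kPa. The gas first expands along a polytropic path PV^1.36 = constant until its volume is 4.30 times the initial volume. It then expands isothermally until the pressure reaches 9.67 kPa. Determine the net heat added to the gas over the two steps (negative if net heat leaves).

37800 J

n = P₁V₁/(RT₁) = 468×49.1/(8.314×459) = 6.02 mol.
Step 1 — Polytropic n=1.36: T₂ = T₁(V₁/V₂)^(n−1) = 459×(0.233)^0.36 = 271 K; P₂ = P₁(V₁/V₂)^n = 64.4 kPa.
W = (P₁V₁−P₂V₂)/(n−1) = (468×49.1−64.4×211)/0.36 = 26100 J.
ΔU = nCvΔT = 6.02×12.5×(271−459) = -14100 J.
Q = ΔU + W = 12000 J.
State after step 1: P = 64.4 kPa, V = 211 L, T = 271 K.
Step 2 — Isothermal: T stays 271 K; PV = const ⇒ V₂ = 1410 L, P₂ = 9.67 kPa.
ΔU = 0 (ideal gas, T constant).
W = nRT ln(V₂/V₁) = 6.02×8.314×271×ln(6.66) = 25800 J.
Q = ΔU + W = 25800 J.
Net over both steps: W = 51800 J, Q = 37800 J, ΔU = -14100 J.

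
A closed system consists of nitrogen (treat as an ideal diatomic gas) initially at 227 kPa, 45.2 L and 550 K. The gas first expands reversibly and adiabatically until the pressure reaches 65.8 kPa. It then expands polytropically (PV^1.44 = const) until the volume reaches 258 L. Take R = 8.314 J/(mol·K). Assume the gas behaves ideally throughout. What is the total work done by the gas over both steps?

12800 J

n = P₁V₁/(RT₁) = 227×45.2/(8.314×550) = 2.24 mol.
Step 1 — Adiabatic: T₂/T₁ = (P₂/P₁)^((γ−1)/γ) ⇒ T₂ = 550×(0.290)^0.286 = 386 K; V₂ = 109 L.
ΔU = nCvΔT = 2.24×20.8×(386−550) = -7640 J.
Q = 0 for an adiabatic process, so W = −ΔU = 7640 J.
State after step 1: P = 65.8 kPa, V = 109 L, T = 386 K.
Step 2 — Polytropic n=1.44: T₂ = T₁(V₁/V₂)^(n−1) = 386×(0.424)^0.44 = 265 K; P₂ = P₁(V₁/V₂)^n = 19.1 kPa.
W = (P₁V₁−P₂V₂)/(n−1) = (65.8×109−19.1×258)/0.44 = 5140 J.
ΔU = nCvΔT = 2.24×20.8×(265−386) = -5660 J.
Q = ΔU + W = -514 J.
Net over both steps: W = 12800 J, Q = -514 J, ΔU = -13300 J.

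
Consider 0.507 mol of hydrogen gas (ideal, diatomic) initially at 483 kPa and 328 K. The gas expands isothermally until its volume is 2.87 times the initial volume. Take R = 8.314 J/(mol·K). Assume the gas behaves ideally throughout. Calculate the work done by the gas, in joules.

1460 J

V₁ = nRT₁/P₁ = 0.507×8.314×328/483 = 2.86 L.
Isothermal: T stays 328 K; PV = const ⇒ V₂ = 8.22 L, P₂ = 168 kPa.
W = nRT ln(V₂/V₁) = 0.507×8.314×328×ln(2.87) = 1460 J.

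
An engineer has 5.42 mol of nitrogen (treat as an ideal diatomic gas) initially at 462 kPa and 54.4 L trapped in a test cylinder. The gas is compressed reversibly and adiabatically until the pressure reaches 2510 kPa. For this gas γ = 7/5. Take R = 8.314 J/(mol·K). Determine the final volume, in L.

16.2 L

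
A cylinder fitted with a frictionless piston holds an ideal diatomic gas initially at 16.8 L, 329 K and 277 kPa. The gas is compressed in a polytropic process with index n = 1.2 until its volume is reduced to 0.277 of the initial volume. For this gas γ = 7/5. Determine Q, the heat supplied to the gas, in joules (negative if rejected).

n = P₁V₁/(RT₁) = 277×16.8/(8.314×329) = 1.70 mol.
Polytropic n=1.2: T₂ = T₁(V₁/V₂)^(n−1) = 329×(3.61)^0.20 = 425 K; P₂ = P₁(V₁/V₂)^n = 1290 kPa.
W = (P₁V₁−P₂V₂)/(n−1) = (277×16.8−1290×4.65)/0.20 = -6810 J.
ΔU = nCvΔT = 1.70×20.8×(425−329) = 3410 J.
Q = ΔU + W = -3410 J.

-3410 J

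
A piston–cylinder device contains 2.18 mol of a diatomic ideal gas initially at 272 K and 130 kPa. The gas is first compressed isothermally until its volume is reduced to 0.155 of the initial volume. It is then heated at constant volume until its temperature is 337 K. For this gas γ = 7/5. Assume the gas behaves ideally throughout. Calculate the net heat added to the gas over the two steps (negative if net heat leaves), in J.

V₁ = nRT₁/P₁ = 2.18×8.314×272/130 = 37.9 L.
Step 1 — Isothermal: T stays 272 K; PV = const ⇒ V₂ = 5.88 L, P₂ = 839 kPa.
ΔU = 0 (ideal gas, T constant).
W = nRT ln(V₂/V₁) = 2.18×8.314×272×ln(0.155) = -9190 J.
Q = ΔU + W = -9190 J.
State after step 1: P = 839 kPa, V = 5.88 L, T = 272 K.
Step 2 — Isochoric: V stays 5.88 L; P/T = const ⇒ T₂ = 337 K, P₂ = 1040 kPa.
W = 0 (no volume change).
ΔU = nCvΔT = 2.18×20.8×(337−272) = 2950 J.
Q = ΔU = 2950 J.
Net over both steps: W = -9190 J, Q = -6250 J, ΔU = 2950 J.

-6250 J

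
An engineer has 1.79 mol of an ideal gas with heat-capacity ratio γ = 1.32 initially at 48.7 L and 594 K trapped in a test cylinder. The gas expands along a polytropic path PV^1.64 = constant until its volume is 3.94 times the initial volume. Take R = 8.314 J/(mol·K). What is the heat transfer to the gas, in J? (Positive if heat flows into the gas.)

-8070 J

P₁ = nRT₁/V₁ = 1.79×8.314×594/48.7 = 182 kPa.
Polytropic n=1.64: T₂ = T₁(V₁/V₂)^(n−1) = 594×(0.254)^0.64 = 247 K; P₂ = P₁(V₁/V₂)^n = 19.2 kPa.
W = (P₁V₁−P₂V₂)/(n−1) = (182×48.7−19.2×192)/0.64 = 8070 J.
ΔU = nCvΔT = 1.79×26.0×(247−594) = -16100 J.
Q = ΔU + W = -8070 J.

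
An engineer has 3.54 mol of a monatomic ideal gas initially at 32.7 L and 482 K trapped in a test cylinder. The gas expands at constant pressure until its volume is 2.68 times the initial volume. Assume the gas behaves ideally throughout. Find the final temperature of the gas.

1290 K

P₁ = nRT₁/V₁ = 3.54×8.314×482/32.7 = 434 kPa.
Isobaric: P stays 434 kPa; V/T = const ⇒ T₂ = 1290 K, V₂ = 87.6 L.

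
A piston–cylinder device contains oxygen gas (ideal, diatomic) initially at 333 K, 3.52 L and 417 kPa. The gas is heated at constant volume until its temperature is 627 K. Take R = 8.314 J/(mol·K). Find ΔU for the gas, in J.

n = P₁V₁/(RT₁) = 417×3.52/(8.314×333) = 0.530 mol.
Isochoric: V stays 3.52 L; P/T = const ⇒ T₂ = 627 K, P₂ = 785 kPa.
For an ideal gas ΔU = nCvΔT with Cv = (5/2)R = 20.8 J/(mol·K).
ΔU = 0.530×20.8×(627−333) = 3240 J.

3240 J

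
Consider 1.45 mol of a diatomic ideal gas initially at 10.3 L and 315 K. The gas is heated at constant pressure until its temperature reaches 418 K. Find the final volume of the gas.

13.7 L

P₁ = nRT₁/V₁ = 1.45×8.314×315/10.3 = 369 kPa.
Isobaric: P stays 369 kPa; V/T = const ⇒ T₂ = 418 K, V₂ = 13.7 L.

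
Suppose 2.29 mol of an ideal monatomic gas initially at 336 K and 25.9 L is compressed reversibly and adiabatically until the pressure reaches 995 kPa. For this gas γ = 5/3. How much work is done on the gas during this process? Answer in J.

7160 J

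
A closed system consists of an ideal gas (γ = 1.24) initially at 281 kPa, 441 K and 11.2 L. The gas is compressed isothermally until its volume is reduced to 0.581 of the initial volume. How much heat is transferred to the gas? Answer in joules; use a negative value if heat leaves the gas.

-1710 J

n = P₁V₁/(RT₁) = 281×11.2/(8.314×441) = 0.858 mol.
Isothermal: T stays 441 K; PV = const ⇒ V₂ = 6.51 L, P₂ = 484 kPa.
ΔU = 0 (ideal gas, T constant).
W = nRT ln(V₂/V₁) = 0.858×8.314×441×ln(0.581) = -1710 J.
Q = ΔU + W = -1710 J.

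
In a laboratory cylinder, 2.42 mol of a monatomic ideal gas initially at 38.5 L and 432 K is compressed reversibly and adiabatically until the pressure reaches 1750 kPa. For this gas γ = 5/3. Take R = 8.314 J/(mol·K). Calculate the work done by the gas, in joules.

P₁ = nRT₁/V₁ = 2.42×8.314×432/38.5 = 226 kPa.
Adiabatic: T₂/T₁ = (P₂/P₁)^((γ−1)/γ) ⇒ T₂ = 432×(7.75)^0.400 = 980 K; V₂ = 11.3 L.
ΔU = nCvΔT = 2.42×12.5×(980−432) = 16500 J.
Q = 0 for an adiabatic process, so W = −ΔU = -16500 J.

-16500 J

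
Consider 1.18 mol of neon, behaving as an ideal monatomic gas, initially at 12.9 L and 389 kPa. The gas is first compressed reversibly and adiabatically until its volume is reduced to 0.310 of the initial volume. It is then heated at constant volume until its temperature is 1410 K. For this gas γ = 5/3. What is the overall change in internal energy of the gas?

13200 J

T₁ = P₁V₁/(nR) = 389×12.9/(1.18×8.314) = 512 K.
Step 1 — Adiabatic: TV^(γ−1) = const ⇒ T₂ = 512×(3.23)^0.667 = 1120 K; PV^γ = const ⇒ P₂ = 2740 kPa.
ΔU = nCvΔT = 1.18×12.5×(1120−512) = 8910 J.
Q = 0 for an adiabatic process, so W = −ΔU = -8910 J.
State after step 1: P = 2740 kPa, V = 4.00 L, T = 1120 K.
Step 2 — Isochoric: V stays 4.00 L; P/T = const ⇒ T₂ = 1410 K, P₂ = 3460 kPa.
W = 0 (no volume change).
ΔU = nCvΔT = 1.18×12.5×(1410−1120) = 4320 J.
Q = ΔU = 4320 J.
Net over both steps: W = -8910 J, Q = 4320 J, ΔU = 13200 J.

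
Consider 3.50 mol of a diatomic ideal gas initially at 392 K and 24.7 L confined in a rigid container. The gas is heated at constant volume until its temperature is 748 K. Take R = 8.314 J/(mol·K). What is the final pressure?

881 kPa

P₁ = nRT₁/V₁ = 3.50×8.314×392/24.7 = 462 kPa.
Isochoric: V stays 24.7 L; P/T = const ⇒ T₂ = 748 K, P₂ = 881 kPa.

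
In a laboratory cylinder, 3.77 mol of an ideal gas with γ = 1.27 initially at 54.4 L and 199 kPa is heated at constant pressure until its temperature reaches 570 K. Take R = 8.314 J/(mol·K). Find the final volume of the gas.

T₁ = P₁V₁/(nR) = 199×54.4/(3.77×8.314) = 345 K.
Isobaric: P stays 199 kPa; V/T = const ⇒ T₂ = 570 K, V₂ = 89.8 L.

89.8 L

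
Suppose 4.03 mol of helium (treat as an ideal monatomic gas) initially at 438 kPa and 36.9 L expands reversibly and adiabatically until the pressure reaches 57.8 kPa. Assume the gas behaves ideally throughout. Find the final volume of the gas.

T₁ = P₁V₁/(nR) = 438×36.9/(4.03×8.314) = 482 K.
Adiabatic: T₂/T₁ = (P₂/P₁)^((γ−1)/γ) ⇒ T₂ = 482×(0.132)^0.400 = 215 K; V₂ = 124 L.

124 L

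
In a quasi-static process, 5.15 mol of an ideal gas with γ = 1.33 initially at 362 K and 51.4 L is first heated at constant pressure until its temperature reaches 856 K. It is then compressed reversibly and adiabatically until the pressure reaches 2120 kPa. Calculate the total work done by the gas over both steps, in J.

-48000 J

P₁ = nRT₁/V₁ = 5.15×8.314×362/51.4 = 302 kPa.
Step 1 — Isobaric: P stays 302 kPa; V/T = const ⇒ T₂ = 856 K, V₂ = 122 L.
W = PΔV = 302×(122−51.4) kPa·L = 21200 J.
ΔU = nCvΔT = 5.15×25.2×(856−362) = 64100 J.
Q = ΔU + W = nCpΔT = 85200 J.
State after step 1: P = 302 kPa, V = 122 L, T = 856 K.
Step 2 — Adiabatic: T₂/T₁ = (P₂/P₁)^((γ−1)/γ) ⇒ T₂ = 856×(7.03)^0.248 = 1390 K; V₂ = 28.0 L.
ΔU = nCvΔT = 5.15×25.2×(1390−856) = 69100 J.
Q = 0 for an adiabatic process, so W = −ΔU = -69100 J.
Net over both steps: W = -48000 J, Q = 85200 J, ΔU = 133000 J.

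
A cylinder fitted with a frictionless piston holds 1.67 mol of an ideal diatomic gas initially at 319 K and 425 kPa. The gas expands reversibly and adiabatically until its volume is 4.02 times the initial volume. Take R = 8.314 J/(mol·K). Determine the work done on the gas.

V₁ = nRT₁/P₁ = 1.67×8.314×319/425 = 10.4 L.
Adiabatic: TV^(γ−1) = const ⇒ T₂ = 319×(0.249)^0.400 = 183 K; PV^γ = const ⇒ P₂ = 60.6 kPa.
ΔU = nCvΔT = 1.67×20.8×(183−319) = -4730 J.
Q = 0 for an adiabatic process, so W = −ΔU = 4730 J.
Work done on the gas = −W_by = -4730 J.

-4730 J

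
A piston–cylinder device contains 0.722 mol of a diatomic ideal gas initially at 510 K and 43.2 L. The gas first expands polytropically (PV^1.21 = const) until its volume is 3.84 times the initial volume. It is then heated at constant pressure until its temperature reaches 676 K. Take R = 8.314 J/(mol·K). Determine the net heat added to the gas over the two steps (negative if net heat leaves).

P₁ = nRT₁/V₁ = 0.722×8.314×510/43.2 = 70.9 kPa.
Step 1 — Polytropic n=1.21: T₂ = T₁(V₁/V₂)^(n−1) = 510×(0.260)^0.21 = 384 K; P₂ = P₁(V₁/V₂)^n = 13.9 kPa.
W = (P₁V₁−P₂V₂)/(n−1) = (70.9×43.2−13.9×166)/0.21 = 3590 J.
ΔU = nCvΔT = 0.722×20.8×(384−510) = -1880 J.
Q = ΔU + W = 1700 J.
State after step 1: P = 13.9 kPa, V = 166 L, T = 384 K.
Step 2 — Isobaric: P stays 13.9 kPa; V/T = const ⇒ T₂ = 676 K, V₂ = 292 L.
W = PΔV = 13.9×(292−166) kPa·L = 1750 J.
ΔU = nCvΔT = 0.722×20.8×(676−384) = 4370 J.
Q = ΔU + W = nCpΔT = 6120 J.
Net over both steps: W = 5340 J, Q = 7830 J, ΔU = 2490 J.

7830 J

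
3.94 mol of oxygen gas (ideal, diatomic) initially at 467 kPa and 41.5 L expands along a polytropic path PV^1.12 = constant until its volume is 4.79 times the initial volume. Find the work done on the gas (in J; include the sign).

-27700 J

T₁ = P₁V₁/(nR) = 467×41.5/(3.94×8.314) = 592 K.
Polytropic n=1.12: T₂ = T₁(V₁/V₂)^(n−1) = 592×(0.209)^0.12 = 490 K; P₂ = P₁(V₁/V₂)^n = 80.8 kPa.
W = (P₁V₁−P₂V₂)/(n−1) = (467×41.5−80.8×199)/0.12 = 27700 J.
Work done on the gas = −W_by = -27700 J.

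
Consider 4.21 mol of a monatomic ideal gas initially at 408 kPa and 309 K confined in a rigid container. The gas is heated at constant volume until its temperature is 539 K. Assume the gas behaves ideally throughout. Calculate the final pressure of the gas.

V₁ = nRT₁/P₁ = 4.21×8.314×309/408 = 26.5 L.
Isochoric: V stays 26.5 L; P/T = const ⇒ T₂ = 539 K, P₂ = 712 kPa.

712 kPa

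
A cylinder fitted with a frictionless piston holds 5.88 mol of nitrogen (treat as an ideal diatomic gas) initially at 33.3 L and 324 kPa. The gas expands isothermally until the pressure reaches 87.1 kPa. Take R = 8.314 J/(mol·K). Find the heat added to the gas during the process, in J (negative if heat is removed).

T₁ = P₁V₁/(nR) = 324×33.3/(5.88×8.314) = 221 K.
Isothermal: T stays 221 K; PV = const ⇒ V₂ = 124 L, P₂ = 87.1 kPa.
ΔU = 0 (ideal gas, T constant).
W = nRT ln(V₂/V₁) = 5.88×8.314×221×ln(3.72) = 14200 J.
Q = ΔU + W = 14200 J.

14200 J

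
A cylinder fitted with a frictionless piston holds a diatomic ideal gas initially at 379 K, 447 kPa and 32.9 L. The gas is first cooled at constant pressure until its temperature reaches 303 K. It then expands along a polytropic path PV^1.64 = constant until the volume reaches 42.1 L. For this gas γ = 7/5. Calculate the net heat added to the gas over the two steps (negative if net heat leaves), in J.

n = P₁V₁/(RT₁) = 447×32.9/(8.314×379) = 4.67 mol.
Step 1 — Isobaric: P stays 447 kPa; V/T = const ⇒ T₂ = 303 K, V₂ = 26.3 L.
W = PΔV = 447×(26.3−32.9) kPa·L = -2950 J.
ΔU = nCvΔT = 4.67×20.8×(303−379) = -7370 J.
Q = ΔU + W = nCpΔT = -10300 J.
State after step 1: P = 447 kPa, V = 26.3 L, T = 303 K.
Step 2 — Polytropic n=1.64: T₂ = T₁(V₁/V₂)^(n−1) = 303×(0.625)^0.64 = 224 K; P₂ = P₁(V₁/V₂)^n = 207 kPa.
W = (P₁V₁−P₂V₂)/(n−1) = (447×26.3−207×42.1)/0.64 = 4780 J.
ΔU = nCvΔT = 4.67×20.8×(224−303) = -7640 J.
Q = ΔU + W = -2870 J.
Net over both steps: W = 1830 J, Q = -13200 J, ΔU = -15000 J.

-13200 J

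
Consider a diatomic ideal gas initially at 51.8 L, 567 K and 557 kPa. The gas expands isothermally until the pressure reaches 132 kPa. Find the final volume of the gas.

219 L

Isothermal: T stays 567 K; PV = const ⇒ V₂ = 219 L, P₂ = 132 kPa.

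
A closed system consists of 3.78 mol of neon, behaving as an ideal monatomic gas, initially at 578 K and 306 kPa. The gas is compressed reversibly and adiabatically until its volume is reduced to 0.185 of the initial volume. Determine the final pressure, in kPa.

V₁ = nRT₁/P₁ = 3.78×8.314×578/306 = 59.4 L.
Adiabatic: TV^(γ−1) = const ⇒ T₂ = 578×(5.41)^0.667 = 1780 K; PV^γ = const ⇒ P₂ = 5090 kPa.

5090 kPa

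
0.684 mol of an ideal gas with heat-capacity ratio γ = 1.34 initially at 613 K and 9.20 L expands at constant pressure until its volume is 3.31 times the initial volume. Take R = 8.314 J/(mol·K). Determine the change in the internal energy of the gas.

23700 J

P₁ = nRT₁/V₁ = 0.684×8.314×613/9.20 = 379 kPa.
Isobaric: P stays 379 kPa; V/T = const ⇒ T₂ = 2030 K, V₂ = 30.5 L.
For an ideal gas ΔU = nCvΔT with Cv = R/(γ−1) = 24.5 J/(mol·K).
ΔU = 0.684×24.5×(2030−613) = 23700 J.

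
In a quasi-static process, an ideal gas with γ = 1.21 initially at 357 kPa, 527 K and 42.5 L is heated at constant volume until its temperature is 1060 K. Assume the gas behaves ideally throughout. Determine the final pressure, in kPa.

Isochoric: V stays 42.5 L; P/T = const ⇒ T₂ = 1060 K, P₂ = 718 kPa.

718 kPa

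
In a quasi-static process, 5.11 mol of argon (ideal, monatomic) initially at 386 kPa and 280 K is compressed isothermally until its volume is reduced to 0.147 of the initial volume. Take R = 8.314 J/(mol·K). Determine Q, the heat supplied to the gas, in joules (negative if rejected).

-22800 J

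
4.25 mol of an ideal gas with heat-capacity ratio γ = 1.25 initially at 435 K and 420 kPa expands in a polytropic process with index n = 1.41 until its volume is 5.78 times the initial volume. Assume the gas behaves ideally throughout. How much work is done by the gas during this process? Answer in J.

19200 J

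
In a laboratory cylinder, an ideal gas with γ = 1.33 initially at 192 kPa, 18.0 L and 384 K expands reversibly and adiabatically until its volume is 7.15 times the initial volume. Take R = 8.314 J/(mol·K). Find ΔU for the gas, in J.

n = P₁V₁/(RT₁) = 192×18.0/(8.314×384) = 1.08 mol.
Adiabatic: TV^(γ−1) = const ⇒ T₂ = 384×(0.140)^0.330 = 201 K; PV^γ = const ⇒ P₂ = 14.0 kPa.
For an ideal gas ΔU = nCvΔT with Cv = R/(γ−1) = 25.2 J/(mol·K).
ΔU = 1.08×25.2×(201−384) = -5000 J.

-5000 J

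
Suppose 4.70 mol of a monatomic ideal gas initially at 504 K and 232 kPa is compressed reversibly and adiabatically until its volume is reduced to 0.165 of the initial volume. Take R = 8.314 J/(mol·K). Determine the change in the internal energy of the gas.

68700 J

V₁ = nRT₁/P₁ = 4.70×8.314×504/232 = 84.9 L.
Adiabatic: TV^(γ−1) = const ⇒ T₂ = 504×(6.06)^0.667 = 1680 K; PV^γ = const ⇒ P₂ = 4670 kPa.
For an ideal gas ΔU = nCvΔT with Cv = (3/2)R = 12.5 J/(mol·K).
ΔU = 4.70×12.5×(1680−504) = 68700 J.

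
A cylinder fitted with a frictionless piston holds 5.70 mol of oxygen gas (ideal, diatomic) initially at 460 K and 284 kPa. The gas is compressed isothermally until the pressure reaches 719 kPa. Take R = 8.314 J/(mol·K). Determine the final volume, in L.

V₁ = nRT₁/P₁ = 5.70×8.314×460/284 = 76.8 L.
Isothermal: T stays 460 K; PV = const ⇒ V₂ = 30.3 L, P₂ = 719 kPa.

30.3 L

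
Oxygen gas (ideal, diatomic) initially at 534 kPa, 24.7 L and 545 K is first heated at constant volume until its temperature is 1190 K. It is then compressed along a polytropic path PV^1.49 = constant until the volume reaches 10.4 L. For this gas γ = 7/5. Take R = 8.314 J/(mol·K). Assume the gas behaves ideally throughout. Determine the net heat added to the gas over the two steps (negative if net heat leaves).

46000 J

n = P₁V₁/(RT₁) = 534×24.7/(8.314×545) = 2.91 mol.
Step 1 — Isochoric: V stays 24.7 L; P/T = const ⇒ T₂ = 1190 K, P₂ = 1170 kPa.
W = 0 (no volume change).
ΔU = nCvΔT = 2.91×20.8×(1190−545) = 39000 J.
Q = ΔU = 39000 J.
State after step 1: P = 1170 kPa, V = 24.7 L, T = 1190 K.
Step 2 — Polytropic n=1.49: T₂ = T₁(V₁/V₂)^(n−1) = 1190×(2.38)^0.49 = 1820 K; P₂ = P₁(V₁/V₂)^n = 4230 kPa.
W = (P₁V₁−P₂V₂)/(n−1) = (1170×24.7−4230×10.4)/0.49 = -31000 J.
ΔU = nCvΔT = 2.91×20.8×(1820−1190) = 38000 J.
Q = ΔU + W = 6980 J.
Net over both steps: W = -31000 J, Q = 46000 J, ΔU = 77000 J.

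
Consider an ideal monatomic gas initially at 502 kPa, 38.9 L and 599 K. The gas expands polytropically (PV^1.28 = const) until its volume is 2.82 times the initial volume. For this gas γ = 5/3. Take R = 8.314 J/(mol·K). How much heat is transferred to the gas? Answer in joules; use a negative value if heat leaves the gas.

10200 J

n = P₁V₁/(RT₁) = 502×38.9/(8.314×599) = 3.92 mol.
Polytropic n=1.28: T₂ = T₁(V₁/V₂)^(n−1) = 599×(0.355)^0.28 = 448 K; P₂ = P₁(V₁/V₂)^n = 133 kPa.
W = (P₁V₁−P₂V₂)/(n−1) = (502×38.9−133×110)/0.28 = 17600 J.
ΔU = nCvΔT = 3.92×12.5×(448−599) = -7380 J.
Q = ΔU + W = 10200 J.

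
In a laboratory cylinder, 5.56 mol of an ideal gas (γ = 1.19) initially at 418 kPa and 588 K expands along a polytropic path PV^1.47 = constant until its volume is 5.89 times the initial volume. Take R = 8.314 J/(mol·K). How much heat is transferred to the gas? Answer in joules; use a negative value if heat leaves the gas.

-48200 J

V₁ = nRT₁/P₁ = 5.56×8.314×588/418 = 65.0 L.
Polytropic n=1.47: T₂ = T₁(V₁/V₂)^(n−1) = 588×(0.170)^0.47 = 256 K; P₂ = P₁(V₁/V₂)^n = 30.8 kPa.
W = (P₁V₁−P₂V₂)/(n−1) = (418×65.0−30.8×383)/0.47 = 32700 J.
ΔU = nCvΔT = 5.56×43.8×(256−588) = -80900 J.
Q = ΔU + W = -48200 J.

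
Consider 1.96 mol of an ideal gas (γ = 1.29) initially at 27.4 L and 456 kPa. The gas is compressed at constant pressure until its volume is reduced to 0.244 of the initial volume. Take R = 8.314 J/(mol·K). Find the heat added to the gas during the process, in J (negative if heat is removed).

-42000 J

T₁ = P₁V₁/(nR) = 456×27.4/(1.96×8.314) = 767 K.
Isobaric: P stays 456 kPa; V/T = const ⇒ T₂ = 187 K, V₂ = 6.69 L.
W = PΔV = 456×(6.69−27.4) kPa·L = -9450 J.
ΔU = nCvΔT = 1.96×28.7×(187−767) = -32600 J.
Q = ΔU + W = nCpΔT = -42000 J.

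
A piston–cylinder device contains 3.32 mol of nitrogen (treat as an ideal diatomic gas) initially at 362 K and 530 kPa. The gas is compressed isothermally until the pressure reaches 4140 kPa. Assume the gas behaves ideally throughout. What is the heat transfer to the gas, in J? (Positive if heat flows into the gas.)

-20500 J

V₁ = nRT₁/P₁ = 3.32×8.314×362/530 = 18.9 L.
Isothermal: T stays 362 K; PV = const ⇒ V₂ = 2.41 L, P₂ = 4140 kPa.
ΔU = 0 (ideal gas, T constant).
W = nRT ln(V₂/V₁) = 3.32×8.314×362×ln(0.128) = -20500 J.
Q = ΔU + W = -20500 J.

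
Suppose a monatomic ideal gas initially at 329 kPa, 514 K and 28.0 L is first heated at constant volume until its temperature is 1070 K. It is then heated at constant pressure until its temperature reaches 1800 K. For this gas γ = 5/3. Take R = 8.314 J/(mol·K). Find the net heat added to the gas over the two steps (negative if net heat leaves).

47700 J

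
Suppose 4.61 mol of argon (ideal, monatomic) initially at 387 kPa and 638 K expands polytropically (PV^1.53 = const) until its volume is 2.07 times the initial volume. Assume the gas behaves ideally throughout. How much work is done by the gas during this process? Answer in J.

V₁ = nRT₁/P₁ = 4.61×8.314×638/387 = 63.2 L.
Polytropic n=1.53: T₂ = T₁(V₁/V₂)^(n−1) = 638×(0.483)^0.53 = 434 K; P₂ = P₁(V₁/V₂)^n = 127 kPa.
W = (P₁V₁−P₂V₂)/(n−1) = (387×63.2−127×131)/0.53 = 14800 J.

14800 J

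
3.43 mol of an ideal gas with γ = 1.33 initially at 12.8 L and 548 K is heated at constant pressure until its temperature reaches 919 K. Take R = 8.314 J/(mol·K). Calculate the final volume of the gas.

21.5 L

P₁ = nRT₁/V₁ = 3.43×8.314×548/12.8 = 1220 kPa.
Isobaric: P stays 1220 kPa; V/T = const ⇒ T₂ = 919 K, V₂ = 21.5 L.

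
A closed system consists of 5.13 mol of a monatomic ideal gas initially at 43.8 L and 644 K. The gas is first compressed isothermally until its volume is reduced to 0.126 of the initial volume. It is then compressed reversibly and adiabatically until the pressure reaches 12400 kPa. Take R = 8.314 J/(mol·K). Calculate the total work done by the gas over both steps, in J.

P₁ = nRT₁/V₁ = 5.13×8.314×644/43.8 = 627 kPa.
Step 1 — Isothermal: T stays 644 K; PV = const ⇒ V₂ = 5.52 L, P₂ = 4980 kPa.
ΔU = 0 (ideal gas, T constant).
W = nRT ln(V₂/V₁) = 5.13×8.314×644×ln(0.126) = -56900 J.
Q = ΔU + W = -56900 J.
State after step 1: P = 4980 kPa, V = 5.52 L, T = 644 K.
Step 2 — Adiabatic: T₂/T₁ = (P₂/P₁)^((γ−1)/γ) ⇒ T₂ = 644×(2.49)^0.400 = 928 K; V₂ = 3.19 L.
ΔU = nCvΔT = 5.13×12.5×(928−644) = 18200 J.
Q = 0 for an adiabatic process, so W = −ΔU = -18200 J.
Net over both steps: W = -75100 J, Q = -56900 J, ΔU = 18200 J.

-75100 J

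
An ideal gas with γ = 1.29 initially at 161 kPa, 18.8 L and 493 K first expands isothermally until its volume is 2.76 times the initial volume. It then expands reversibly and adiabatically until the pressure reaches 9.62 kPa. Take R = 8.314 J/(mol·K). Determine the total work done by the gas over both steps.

n = P₁V₁/(RT₁) = 161×18.8/(8.314×493) = 0.738 mol.
Step 1 — Isothermal: T stays 493 K; PV = const ⇒ V₂ = 51.9 L, P₂ = 58.3 kPa.
ΔU = 0 (ideal gas, T constant).
W = nRT ln(V₂/V₁) = 0.738×8.314×493×ln(2.76) = 3070 J.
Q = ΔU + W = 3070 J.
State after step 1: P = 58.3 kPa, V = 51.9 L, T = 493 K.
Step 2 — Adiabatic: T₂/T₁ = (P₂/P₁)^((γ−1)/γ) ⇒ T₂ = 493×(0.165)^0.225 = 329 K; V₂ = 210 L.
ΔU = nCvΔT = 0.738×28.7×(329−493) = -3480 J.
Q = 0 for an adiabatic process, so W = −ΔU = 3480 J.
Net over both steps: W = 6550 J, Q = 3070 J, ΔU = -3480 J.

6550 J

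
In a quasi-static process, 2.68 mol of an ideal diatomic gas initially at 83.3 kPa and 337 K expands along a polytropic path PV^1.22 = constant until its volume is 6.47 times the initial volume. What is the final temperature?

V₁ = nRT₁/P₁ = 2.68×8.314×337/83.3 = 90.1 L.
Polytropic n=1.22: T₂ = T₁(V₁/V₂)^(n−1) = 337×(0.155)^0.22 = 223 K; P₂ = P₁(V₁/V₂)^n = 8.54 kPa.

223 K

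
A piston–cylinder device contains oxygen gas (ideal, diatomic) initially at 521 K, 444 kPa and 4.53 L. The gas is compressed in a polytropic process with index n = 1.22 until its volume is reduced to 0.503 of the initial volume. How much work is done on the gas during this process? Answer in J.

1490 J

n = P₁V₁/(RT₁) = 444×4.53/(8.314×521) = 0.464 mol.
Polytropic n=1.22: T₂ = T₁(V₁/V₂)^(n−1) = 521×(1.99)^0.22 = 606 K; P₂ = P₁(V₁/V₂)^n = 1030 kPa.
W = (P₁V₁−P₂V₂)/(n−1) = (444×4.53−1030×2.28)/0.22 = -1490 J.
Work done on the gas = −W_by = 1490 J.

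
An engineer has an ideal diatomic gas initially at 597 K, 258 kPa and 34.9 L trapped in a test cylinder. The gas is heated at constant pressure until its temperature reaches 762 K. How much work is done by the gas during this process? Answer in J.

n = P₁V₁/(RT₁) = 258×34.9/(8.314×597) = 1.81 mol.
Isobaric: P stays 258 kPa; V/T = const ⇒ T₂ = 762 K, V₂ = 44.5 L.
W = PΔV = 258×(44.5−34.9) kPa·L = 2490 J.

2490 J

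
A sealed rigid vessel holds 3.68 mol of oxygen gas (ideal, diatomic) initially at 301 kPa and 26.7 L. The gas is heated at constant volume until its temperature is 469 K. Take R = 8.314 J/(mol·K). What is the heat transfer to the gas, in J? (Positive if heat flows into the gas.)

15800 J

T₁ = P₁V₁/(nR) = 301×26.7/(3.68×8.314) = 263 K.
Isochoric: V stays 26.7 L; P/T = const ⇒ T₂ = 469 K, P₂ = 537 kPa.
W = 0 (no volume change).
ΔU = nCvΔT = 3.68×20.8×(469−263) = 15800 J.
Q = ΔU = 15800 J.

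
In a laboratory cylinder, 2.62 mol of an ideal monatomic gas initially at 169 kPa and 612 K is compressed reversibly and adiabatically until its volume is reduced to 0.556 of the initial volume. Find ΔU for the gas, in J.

9580 J

V₁ = nRT₁/P₁ = 2.62×8.314×612/169 = 78.9 L.
Adiabatic: TV^(γ−1) = const ⇒ T₂ = 612×(1.80)^0.667 = 905 K; PV^γ = const ⇒ P₂ = 450 kPa.
For an ideal gas ΔU = nCvΔT with Cv = (3/2)R = 12.5 J/(mol·K).
ΔU = 2.62×12.5×(905−612) = 9580 J.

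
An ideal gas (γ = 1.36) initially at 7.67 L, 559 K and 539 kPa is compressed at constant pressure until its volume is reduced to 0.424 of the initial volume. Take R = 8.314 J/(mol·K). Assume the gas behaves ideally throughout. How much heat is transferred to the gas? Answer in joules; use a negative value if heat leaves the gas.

n = P₁V₁/(RT₁) = 539×7.67/(8.314×559) = 0.890 mol.
Isobaric: P stays 539 kPa; V/T = const ⇒ T₂ = 237 K, V₂ = 3.25 L.
W = PΔV = 539×(3.25−7.67) kPa·L = -2380 J.
ΔU = nCvΔT = 0.890×23.1×(237−559) = -6610 J.
Q = ΔU + W = nCpΔT = -9000 J.

-9000 J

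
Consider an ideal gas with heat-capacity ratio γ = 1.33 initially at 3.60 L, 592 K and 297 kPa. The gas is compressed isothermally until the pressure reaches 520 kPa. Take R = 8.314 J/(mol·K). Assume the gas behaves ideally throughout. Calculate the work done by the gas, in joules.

-599 J

n = P₁V₁/(RT₁) = 297×3.60/(8.314×592) = 0.217 mol.
Isothermal: T stays 592 K; PV = const ⇒ V₂ = 2.06 L, P₂ = 520 kPa.
W = nRT ln(V₂/V₁) = 0.217×8.314×592×ln(0.571) = -599 J.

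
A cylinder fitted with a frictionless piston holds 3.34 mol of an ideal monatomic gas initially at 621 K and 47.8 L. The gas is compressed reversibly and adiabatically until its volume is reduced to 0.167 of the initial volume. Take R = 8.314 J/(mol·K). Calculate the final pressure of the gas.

7120 kPa

P₁ = nRT₁/V₁ = 3.34×8.314×621/47.8 = 361 kPa.
Adiabatic: TV^(γ−1) = const ⇒ T₂ = 621×(5.99)^0.667 = 2050 K; PV^γ = const ⇒ P₂ = 7120 kPa.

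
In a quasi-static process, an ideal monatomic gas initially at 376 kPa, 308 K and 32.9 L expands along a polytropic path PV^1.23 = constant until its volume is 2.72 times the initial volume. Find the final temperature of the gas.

245 K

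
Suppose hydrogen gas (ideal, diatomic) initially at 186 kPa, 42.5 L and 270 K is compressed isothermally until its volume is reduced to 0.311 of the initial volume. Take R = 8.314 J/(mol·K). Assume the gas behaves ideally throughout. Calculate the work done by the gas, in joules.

-9230 J

n = P₁V₁/(RT₁) = 186×42.5/(8.314×270) = 3.52 mol.
Isothermal: T stays 270 K; PV = const ⇒ V₂ = 13.2 L, P₂ = 598 kPa.
W = nRT ln(V₂/V₁) = 3.52×8.314×270×ln(0.311) = -9230 J.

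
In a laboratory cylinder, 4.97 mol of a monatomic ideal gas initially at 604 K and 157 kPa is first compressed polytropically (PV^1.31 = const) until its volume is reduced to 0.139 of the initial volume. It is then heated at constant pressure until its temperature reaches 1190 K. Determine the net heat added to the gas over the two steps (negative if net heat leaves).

-28400 J

V₁ = nRT₁/P₁ = 4.97×8.314×604/157 = 159 L.
Step 1 — Polytropic n=1.31: T₂ = T₁(V₁/V₂)^(n−1) = 604×(7.19)^0.31 = 1110 K; P₂ = P₁(V₁/V₂)^n = 2080 kPa.
W = (P₁V₁−P₂V₂)/(n−1) = (157×159−2080×22.1)/0.31 = -67900 J.
ΔU = nCvΔT = 4.97×12.5×(1110−604) = 31600 J.
Q = ΔU + W = -36300 J.
State after step 1: P = 2080 kPa, V = 22.1 L, T = 1110 K.
Step 2 — Isobaric: P stays 2080 kPa; V/T = const ⇒ T₂ = 1190 K, V₂ = 23.6 L.
W = PΔV = 2080×(23.6−22.1) kPa·L = 3160 J.
ΔU = nCvΔT = 4.97×12.5×(1190−1110) = 4740 J.
Q = ΔU + W = nCpΔT = 7900 J.
Net over both steps: W = -64800 J, Q = -28400 J, ΔU = 36300 J.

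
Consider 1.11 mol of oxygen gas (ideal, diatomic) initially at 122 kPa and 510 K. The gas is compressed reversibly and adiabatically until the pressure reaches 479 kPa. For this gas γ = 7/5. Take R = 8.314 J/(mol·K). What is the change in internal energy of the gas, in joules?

V₁ = nRT₁/P₁ = 1.11×8.314×510/122 = 38.6 L.
Adiabatic: T₂/T₁ = (P₂/P₁)^((γ−1)/γ) ⇒ T₂ = 510×(3.93)^0.286 = 754 K; V₂ = 14.5 L.
For an ideal gas ΔU = nCvΔT with Cv = (5/2)R = 20.8 J/(mol·K).
ΔU = 1.11×20.8×(754−510) = 5630 J.

5630 J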